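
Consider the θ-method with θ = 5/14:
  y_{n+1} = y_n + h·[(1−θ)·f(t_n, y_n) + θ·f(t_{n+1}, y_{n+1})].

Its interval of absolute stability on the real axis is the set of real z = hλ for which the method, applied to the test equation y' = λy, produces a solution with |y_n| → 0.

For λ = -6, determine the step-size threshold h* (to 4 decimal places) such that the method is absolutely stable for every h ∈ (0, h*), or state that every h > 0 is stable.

(-7.0000,0); λ=-6 ⇒ h* = (7)/6 = 1.1667.

On y'=λy, z=hλ:
  y_{n+1} = y_n + z·[9/14·y_n + 5/14·y_{n+1}] ⇒ (1 − 5/14z)y_{n+1} = (1 + 9/14z)y_n
  ⇒ R(z) = (1 + 9/14z)/(1 − 5/14z).

Boundary: |R(x)|=1, x<0.
x=-1.26: |R|=0.1310
R=−1: 1+9/14x = −1+5/14x ⇒ -2/7x=2 ⇒ x=2/(-2/7)=-7.0000
Confirm numerically:
  x=-6.443: |R|=0.95179 <1
  x=-4.687: |R|=0.75285 <1
  x=-4.658: |R|=0.74878 <1
  x=-4.657: |R|=0.74864 <1
  x=-7.500: |R|=1.03883 >1
  x=-7.353: |R|=1.02781 >1
  x=-7.117: |R|=1.00944 >1
Interval (-7.0000, 0).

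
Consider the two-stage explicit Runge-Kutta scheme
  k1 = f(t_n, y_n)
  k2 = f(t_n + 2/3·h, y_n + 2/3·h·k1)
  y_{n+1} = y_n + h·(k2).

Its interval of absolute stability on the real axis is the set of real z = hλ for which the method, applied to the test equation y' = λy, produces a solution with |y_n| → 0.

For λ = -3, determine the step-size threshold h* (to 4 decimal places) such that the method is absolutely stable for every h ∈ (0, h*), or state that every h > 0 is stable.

Set f=λy, z=hλ:
  k1=λy_n ⇒ h·k1=z·y_n;  k2=λ(1+2/3z)y_n ⇒ h·k2=z(1+2/3z)y_n
  y_{n+1}/y_n = 1 + z(1+2/3z) = 1 + z + 2/3z²
  R(z) = 1 + z + 2/3z².

Need |R(x)|<1, x<0.
x=-0.56: |R|=0.6491
R=1: x+2/3x²=0 ⇒ x=−3/2=-1.5000; min R=1−1/(4·2/3)=0.6250>−1
Confirm numerically:
  x=-1.471: |R|=0.97156 <1
  x=-1.237: |R|=0.78311 <1
  x=-0.767: |R|=0.62519 <1
  x=-0.760: |R|=0.62507 <1
  x=-1.926: |R|=1.54698 >1
  x=-1.646: |R|=1.16021 >1
Interval (-1.5000, 0).

(-1.5000,0); λ=-3 ⇒ h* = (3/2)/3 = 0.5000.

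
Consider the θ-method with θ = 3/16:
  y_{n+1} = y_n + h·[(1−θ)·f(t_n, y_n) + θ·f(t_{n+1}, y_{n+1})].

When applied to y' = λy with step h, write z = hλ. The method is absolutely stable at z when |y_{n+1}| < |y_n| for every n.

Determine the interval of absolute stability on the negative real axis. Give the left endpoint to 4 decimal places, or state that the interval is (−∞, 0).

Test eqn y'=λy, z=hλ:
  y_{n+1} = y_n + z·[13/16·y_n + 3/16·y_{n+1}] ⇒ (1 − 3/16z)y_{n+1} = (1 + 13/16z)y_n
  R(z) = (1 + 13/16z)/(1 − 3/16z).

Need |R(x)|<1, x<0.
x=-0.81: |R|=0.2968
R=−1: 1+13/16x = −1+3/16x ⇒ -5/8x=2 ⇒ x=2/(-5/8)=-3.2000
Confirm numerically:
  x=-2.391: |R|=0.65089 <1
  x=-2.316: |R|=0.61478 <1
  x=-1.818: |R|=0.35583 <1
  x=-3.756: |R|=1.20390 >1
  x=-3.269: |R|=1.02674 >1
Interval (-3.2000, 0).

(-3.2000, 0).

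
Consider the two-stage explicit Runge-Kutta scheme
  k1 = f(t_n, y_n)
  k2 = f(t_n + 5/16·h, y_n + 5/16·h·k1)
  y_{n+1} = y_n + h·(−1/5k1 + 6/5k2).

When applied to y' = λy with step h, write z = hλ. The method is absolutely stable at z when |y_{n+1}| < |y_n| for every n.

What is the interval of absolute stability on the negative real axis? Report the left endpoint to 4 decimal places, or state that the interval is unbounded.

z∈(-2.6667,0).

On y'=λy, z=hλ:
  k1=λy_n ⇒ h·k1=z·y_n;  k2=λ(1+5/16z)y_n ⇒ h·k2=z(1+5/16z)y_n
  y_{n+1}/y_n = 1 − 1/5z + 6/5z(1+5/16z) = 1 + z + 3/8z²
  ⇒ R(z) = 1 + z + 3/8z².

Solve |R(x)|<1 on ℝ⁻.
x=-0.87: |R|=0.4138
R=1: x+3/8x²=0 ⇒ x=−8/3=-2.6667; min R=1−1/(4·3/8)=0.3333>−1
Confirm numerically:
  x=-2.105: |R|=0.55663 <1
  x=-1.942: |R|=0.47226 <1
  x=-1.778: |R|=0.40748 <1
  x=-3.249: |R|=1.70950 >1
  x=-3.177: |R|=1.60800 >1
  x=-3.124: |R|=1.53577 >1
So |R|<1 on (-2.6667, 0).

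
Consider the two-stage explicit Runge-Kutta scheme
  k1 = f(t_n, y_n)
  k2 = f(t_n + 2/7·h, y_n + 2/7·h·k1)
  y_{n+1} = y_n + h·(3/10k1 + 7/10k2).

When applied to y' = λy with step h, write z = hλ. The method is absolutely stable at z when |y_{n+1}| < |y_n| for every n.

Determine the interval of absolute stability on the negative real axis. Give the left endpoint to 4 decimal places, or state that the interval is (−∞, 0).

On y'=λy, z=hλ:
  k1=λy_n ⇒ h·k1=z·y_n;  k2=λ(1+2/7z)y_n ⇒ h·k2=z(1+2/7z)y_n
  y_{n+1}/y_n = 1 + 3/10z + 7/10z(1+2/7z) = 1 + z + 1/5z²
  so R(z) = 1 + z + 1/5z².

Solve |R(x)|<1 on ℝ⁻.
x=-1.42: |R|=0.0167
R=1: x+1/5x²=0 ⇒ x=−5=-5.0000; min R=1−1/(4·1/5)=-0.2500>−1
Confirm numerically:
  x=-4.862: |R|=0.86581 <1
  x=-4.636: |R|=0.66250 <1
  x=-3.936: |R|=0.16242 <1
  x=-3.238: |R|=0.14107 <1
  x=-5.495: |R|=1.54400 >1
  x=-5.470: |R|=1.51418 >1
Interval (-5.0000, 0).

z∈(-5.0000,0).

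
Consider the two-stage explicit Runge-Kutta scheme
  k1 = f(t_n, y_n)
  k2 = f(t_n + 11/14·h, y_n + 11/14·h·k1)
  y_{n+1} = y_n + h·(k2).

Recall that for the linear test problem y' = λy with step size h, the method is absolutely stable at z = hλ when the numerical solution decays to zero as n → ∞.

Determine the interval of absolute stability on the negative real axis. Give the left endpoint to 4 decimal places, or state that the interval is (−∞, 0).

Set f=λy, z=hλ:
  k1=λy_n ⇒ h·k1=z·y_n;  k2=λ(1+11/14z)y_n ⇒ h·k2=z(1+11/14z)y_n
  y_{n+1}/y_n = 1 + z(1+11/14z) = 1 + z + 11/14z²
  Hence R(z) = 1 + z + 11/14z².

Boundary: |R(x)|=1, x<0.
x=-0.73: |R|=0.6887
R=1: x+11/14x²=0 ⇒ x=−14/11=-1.2727; min R=1−1/(4·11/14)=0.6818>−1
Confirm numerically:
  x=-0.961: |R|=0.76462 <1
  x=-0.960: |R|=0.76411 <1
  x=-0.775: |R|=0.69692 <1
  x=-0.734: |R|=0.68931 <1
  x=-1.722: |R|=1.60787 >1
  x=-1.702: |R|=1.57406 >1
  x=-1.694: |R|=1.56071 >1
So |R|<1 on (-1.2727, 0).

z∈(-1.2727,0).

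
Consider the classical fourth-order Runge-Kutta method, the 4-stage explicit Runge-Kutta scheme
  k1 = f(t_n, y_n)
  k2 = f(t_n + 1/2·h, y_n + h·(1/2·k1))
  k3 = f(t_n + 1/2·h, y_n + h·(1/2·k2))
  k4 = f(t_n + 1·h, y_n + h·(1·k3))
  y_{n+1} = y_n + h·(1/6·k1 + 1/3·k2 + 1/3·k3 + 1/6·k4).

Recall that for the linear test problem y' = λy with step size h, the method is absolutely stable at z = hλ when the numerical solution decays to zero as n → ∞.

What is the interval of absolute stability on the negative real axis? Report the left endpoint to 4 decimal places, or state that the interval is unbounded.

z∈(-2.7853,0).

On y'=λy, z=hλ:
  order 4, 4-stage ⇒ R(z)=1+z+z^2/2+z^3/6+z^4/24
  (e.g. R(-1.1)=0.34417, |R|=0.34417)

Boundary: |R(x)|=1, x<0.
x=-1.1: |R|=0.3442
|R(-2.25)|=0.4507 |R(-2.13)|=0.3855 |R(-1.3)|=0.2978
Bisect:
  x_lo=-3.3831 |R|=2.3442  x_hi=-0.3267 |R|=0.7213
  mid=-1.85488 |R|=0.29500 →hi
  mid=-2.61897 |R|=0.77686 →hi
  mid=-3.00102 |R|=1.37703 →lo
  mid=-2.80999 |R|=1.03788 →lo
  mid=-2.71448 |R|=0.89838 →hi
  mid=-2.76224 |R|=0.96579 →hi
  mid=-2.78611 |R|=1.00124 →lo
  mid=-2.77418 |R|=0.98337 →hi
  mid=-2.78015 |R|=0.99227 →hi
  ...
  [-2.78537,-2.78518] ⇒ x*=-2.7853
So |R|<1 on (-2.7853, 0).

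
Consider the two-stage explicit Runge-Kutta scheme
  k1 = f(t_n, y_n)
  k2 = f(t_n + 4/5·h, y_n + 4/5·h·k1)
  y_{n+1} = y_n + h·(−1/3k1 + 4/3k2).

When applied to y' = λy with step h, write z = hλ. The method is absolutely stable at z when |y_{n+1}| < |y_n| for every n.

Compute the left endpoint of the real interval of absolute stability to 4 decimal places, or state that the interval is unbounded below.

z* = -0.9375.

With y'=λy (z=hλ):
  k1=λy_n ⇒ h·k1=z·y_n;  k2=λ(1+4/5z)y_n ⇒ h·k2=z(1+4/5z)y_n
  y_{n+1}/y_n = 1 − 1/3z + 4/3z(1+4/5z) = 1 + z + 16/15z²
  R(z) = 1 + z + 16/15z².

Find x<0 with |R(x)|<1.
x=-1.32: |R|=1.5386
R=1: x+16/15x²=0 ⇒ x=−15/16=-0.9375; min R=1−1/(4·16/15)=0.7656>−1
Confirm numerically:
  x=-0.797: |R|=0.88056 <1
  x=-0.782: |R|=0.87029 <1
  x=-0.658: |R|=0.80383 <1
  x=-0.396: |R|=0.77127 <1
  x=-1.350: |R|=1.59400 >1
  x=-1.246: |R|=1.41002 >1
  x=-1.133: |R|=1.23627 >1
So |R|<1 on (-0.9375, 0).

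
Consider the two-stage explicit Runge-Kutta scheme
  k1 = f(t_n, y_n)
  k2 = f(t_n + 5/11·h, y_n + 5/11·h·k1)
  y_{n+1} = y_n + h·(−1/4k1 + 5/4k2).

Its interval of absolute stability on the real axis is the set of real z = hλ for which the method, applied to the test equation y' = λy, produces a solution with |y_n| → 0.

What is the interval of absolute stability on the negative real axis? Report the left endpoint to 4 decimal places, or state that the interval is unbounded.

Set f=λy, z=hλ:
  k1=λy_n ⇒ h·k1=z·y_n;  k2=λ(1+5/11z)y_n ⇒ h·k2=z(1+5/11z)y_n
  y_{n+1}/y_n = 1 − 1/4z + 5/4z(1+5/11z) = 1 + z + 25/44z²
  so R(z) = 1 + z + 25/44z².

Boundary: |R(x)|=1, x<0.
x=-1.66: |R|=0.9057
R=1: x+25/44x²=0 ⇒ x=−44/25=-1.7600; min R=1−1/(4·25/44)=0.5600>−1
Confirm numerically:
  x=-1.366: |R|=0.69420 <1
  x=-1.120: |R|=0.59273 <1
  x=-1.003: |R|=0.56860 <1
  x=-2.345: |R|=1.77945 >1
  x=-2.224: |R|=1.58633 >1
  x=-1.856: |R|=1.10124 >1
So |R|<1 on (-1.7600, 0).

z∈(-1.7600,0).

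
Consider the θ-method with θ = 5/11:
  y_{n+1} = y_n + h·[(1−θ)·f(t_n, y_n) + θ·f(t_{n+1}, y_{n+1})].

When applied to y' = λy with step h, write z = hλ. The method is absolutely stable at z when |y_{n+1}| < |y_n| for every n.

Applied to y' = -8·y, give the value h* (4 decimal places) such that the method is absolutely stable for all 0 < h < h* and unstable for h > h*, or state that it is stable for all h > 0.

Test eqn y'=λy, z=hλ:
  y_{n+1} = y_n + z·[6/11·y_n + 5/11·y_{n+1}] ⇒ (1 − 5/11z)y_{n+1} = (1 + 6/11z)y_n
  so R(z) = (1 + 6/11z)/(1 − 5/11z).

Find x<0 with |R(x)|<1.
x=-1.56: |R|=0.0872
R=−1: 1+6/11x = −1+5/11x ⇒ -1/11x=2 ⇒ x=2/(-1/11)=-22.0000
Confirm numerically:
  x=-21.456: |R|=0.99540 <1
  x=-17.055: |R|=0.94864 <1
  x=-14.602: |R|=0.91194 <1
  x=-14.300: |R|=0.90667 <1
  x=-22.480: |R|=1.00389 >1
  x=-22.204: |R|=1.00167 >1
So |R|<1 on (-22.0000, 0).

(-22.0000,0); λ=-8 ⇒ h* = (22)/8 = 2.7500.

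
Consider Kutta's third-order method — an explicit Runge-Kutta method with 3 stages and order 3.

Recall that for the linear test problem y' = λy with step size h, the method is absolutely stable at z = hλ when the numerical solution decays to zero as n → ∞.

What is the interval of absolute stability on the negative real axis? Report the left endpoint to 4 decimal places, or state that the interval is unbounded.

Test eqn y'=λy, z=hλ:
  order 3, 3-stage ⇒ R(z)=1+z+z^2/2+z^3/6
  (e.g. R(-1.13)=0.26797, |R|=0.26797)

Find x<0 with |R(x)|<1.
x=-1.13: |R|=0.2680
|R(-2.15)|=0.4951 |R(-1.74)|=0.1042 |R(-1.31)|=0.1734
Bisect:
  x_lo=-2.8881 |R|=1.7325  x_hi=-0.2660 |R|=0.7662
  mid=-1.57705 |R|=0.01278 →hi
  mid=-2.23257 |R|=0.59505 →hi
  mid=-2.56033 |R|=1.07997 →lo
  mid=-2.39645 |R|=0.81876 →hi
  mid=-2.47839 |R|=0.94440 →hi
  mid=-2.51936 |R|=1.01091 →lo
  mid=-2.49888 |R|=0.97734 →hi
  mid=-2.50912 |R|=0.99405 →hi
  ...
  [-2.51280,-2.51264] ⇒ x*=-2.5127
Stable set (-2.5127, 0).

z∈(-2.5127,0).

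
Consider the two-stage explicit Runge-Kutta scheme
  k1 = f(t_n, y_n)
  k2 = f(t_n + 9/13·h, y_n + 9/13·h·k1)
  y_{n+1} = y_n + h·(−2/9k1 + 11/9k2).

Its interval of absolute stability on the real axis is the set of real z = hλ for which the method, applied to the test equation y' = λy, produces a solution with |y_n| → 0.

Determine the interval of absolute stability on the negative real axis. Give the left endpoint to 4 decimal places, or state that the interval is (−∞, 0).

(-1.1818, 0).

On y'=λy, z=hλ:
  k1=λy_n ⇒ h·k1=z·y_n;  k2=λ(1+9/13z)y_n ⇒ h·k2=z(1+9/13z)y_n
  y_{n+1}/y_n = 1 − 2/9z + 11/9z(1+9/13z) = 1 + z + 11/13z²
  ⇒ R(z) = 1 + z + 11/13z².

Boundary: |R(x)|=1, x<0.
x=-0.52: |R|=0.7088
R=1: x+11/13x²=0 ⇒ x=−13/11=-1.1818; min R=1−1/(4·11/13)=0.7045>−1
Confirm numerically:
  x=-1.057: |R|=0.88836 <1
  x=-1.030: |R|=0.86768 <1
  x=-0.659: |R|=0.70847 <1
  x=-0.594: |R|=0.70455 <1
  x=-1.782: |R|=1.90498 >1
  x=-1.705: |R|=1.75479 >1
  x=-1.625: |R|=1.60938 >1
So |R|<1 on (-1.1818, 0).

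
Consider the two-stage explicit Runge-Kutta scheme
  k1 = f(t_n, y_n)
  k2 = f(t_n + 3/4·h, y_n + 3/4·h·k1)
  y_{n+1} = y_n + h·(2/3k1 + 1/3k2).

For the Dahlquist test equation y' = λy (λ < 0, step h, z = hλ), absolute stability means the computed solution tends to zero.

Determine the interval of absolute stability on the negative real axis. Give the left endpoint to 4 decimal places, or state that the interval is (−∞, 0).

Set f=λy, z=hλ:
  k1=λy_n ⇒ h·k1=z·y_n;  k2=λ(1+3/4z)y_n ⇒ h·k2=z(1+3/4z)y_n
  y_{n+1}/y_n = 1 + 2/3z + 1/3z(1+3/4z) = 1 + z + 1/4z²
  ⇒ R(z) = 1 + z + 1/4z².

Need |R(x)|<1, x<0.
x=-0.65: |R|=0.4556
R=1: x+1/4x²=0 ⇒ x=−4=-4.0000; min R=1−1/(4·1/4)=0.0000>−1
Confirm numerically:
  x=-2.956: |R|=0.22848 <1
  x=-2.352: |R|=0.03098 <1
  x=-1.841: |R|=0.00632 <1
  x=-4.141: |R|=1.14597 >1
  x=-4.068: |R|=1.06916 >1
So |R|<1 on (-4.0000, 0).

z∈(-4.0000,0).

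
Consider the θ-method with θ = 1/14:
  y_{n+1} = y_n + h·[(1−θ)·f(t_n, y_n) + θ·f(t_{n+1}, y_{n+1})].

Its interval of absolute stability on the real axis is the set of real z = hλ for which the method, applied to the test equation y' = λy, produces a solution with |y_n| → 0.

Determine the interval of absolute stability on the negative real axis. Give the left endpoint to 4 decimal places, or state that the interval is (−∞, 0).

z∈(-2.3333,0).

Set f=λy, z=hλ:
  y_{n+1} = y_n + z·[13/14·y_n + 1/14·y_{n+1}] ⇒ (1 − 1/14z)y_{n+1} = (1 + 13/14z)y_n
  so R(z) = (1 + 13/14z)/(1 − 1/14z).

Boundary: |R(x)|=1, x<0.
x=-0.74: |R|=0.2972
R=−1: 1+13/14x = −1+1/14x ⇒ -6/7x=2 ⇒ x=2/(-6/7)=-2.3333
Confirm numerically:
  x=-2.164: |R|=0.87429 <1
  x=-1.761: |R|=0.56424 <1
  x=-1.149: |R|=0.06185 <1
  x=-2.888: |R|=1.39413 >1
  x=-2.498: |R|=1.11977 >1
So |R|<1 on (-2.3333, 0).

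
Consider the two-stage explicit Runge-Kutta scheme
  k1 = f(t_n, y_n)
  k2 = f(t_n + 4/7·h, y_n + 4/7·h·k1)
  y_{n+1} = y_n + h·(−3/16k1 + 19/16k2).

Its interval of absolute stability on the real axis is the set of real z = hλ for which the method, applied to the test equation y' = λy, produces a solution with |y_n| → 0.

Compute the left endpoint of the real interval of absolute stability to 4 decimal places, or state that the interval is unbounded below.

z* = -1.4737.

Set f=λy, z=hλ:
  k1=λy_n ⇒ h·k1=z·y_n;  k2=λ(1+4/7z)y_n ⇒ h·k2=z(1+4/7z)y_n
  y_{n+1}/y_n = 1 − 3/16z + 19/16z(1+4/7z) = 1 + z + 19/28z²
  R(z) = 1 + z + 19/28z².

Find x<0 with |R(x)|<1.
x=-1.5: |R|=1.0268
R=1: x+19/28x²=0 ⇒ x=−28/19=-1.4737; min R=1−1/(4·19/28)=0.6316>−1
Confirm numerically:
  x=-1.249: |R|=0.80957 <1
  x=-0.918: |R|=0.65385 <1
  x=-0.614: |R|=0.64182 <1
  x=-1.752: |R|=1.33088 >1
  x=-1.532: |R|=1.06062 >1
Stable set (-1.4737, 0).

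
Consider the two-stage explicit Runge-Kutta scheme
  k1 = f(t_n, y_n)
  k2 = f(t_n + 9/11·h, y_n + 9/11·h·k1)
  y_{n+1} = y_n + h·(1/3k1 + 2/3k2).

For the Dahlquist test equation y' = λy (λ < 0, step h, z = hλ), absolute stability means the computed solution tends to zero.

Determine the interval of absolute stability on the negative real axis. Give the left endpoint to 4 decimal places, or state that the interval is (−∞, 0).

With y'=λy (z=hλ):
  k1=λy_n ⇒ h·k1=z·y_n;  k2=λ(1+9/11z)y_n ⇒ h·k2=z(1+9/11z)y_n
  y_{n+1}/y_n = 1 + 1/3z + 2/3z(1+9/11z) = 1 + z + 6/11z²
  Hence R(z) = 1 + z + 6/11z².

Need |R(x)|<1, x<0.
x=-0.6: |R|=0.5964
R=1: x+6/11x²=0 ⇒ x=−11/6=-1.8333; min R=1−1/(4·6/11)=0.5417>−1
Confirm numerically:
  x=-1.703: |R|=0.87893 <1
  x=-1.198: |R|=0.58484 <1
  x=-0.988: |R|=0.54444 <1
  x=-2.367: |R|=1.68901 >1
  x=-2.331: |R|=1.63276 >1
  x=-1.903: |R|=1.07231 >1
Stable set (-1.8333, 0).

(-1.8333, 0).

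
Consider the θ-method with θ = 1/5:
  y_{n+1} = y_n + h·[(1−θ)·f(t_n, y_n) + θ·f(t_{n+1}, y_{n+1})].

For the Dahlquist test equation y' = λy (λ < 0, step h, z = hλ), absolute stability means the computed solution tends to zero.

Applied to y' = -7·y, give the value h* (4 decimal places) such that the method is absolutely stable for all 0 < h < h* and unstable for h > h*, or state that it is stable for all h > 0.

(-3.3333,0); λ=-7 ⇒ h* = (10/3)/7 = 0.4762.

With y'=λy (z=hλ):
  y_{n+1} = y_n + z·[4/5·y_n + 1/5·y_{n+1}] ⇒ (1 − 1/5z)y_{n+1} = (1 + 4/5z)y_n
  ⇒ R(z) = (1 + 4/5z)/(1 − 1/5z).

Find x<0 with |R(x)|<1.
x=-1.38: |R|=0.0815
R=−1: 1+4/5x = −1+1/5x ⇒ -3/5x=2 ⇒ x=2/(-3/5)=-3.3333
Confirm numerically:
  x=-3.045: |R|=0.89248 <1
  x=-2.889: |R|=0.83103 <1
  x=-2.548: |R|=0.68786 <1
  x=-3.797: |R|=1.15812 >1
  x=-3.577: |R|=1.08523 >1
  x=-3.549: |R|=1.07568 >1
Stable set (-3.3333, 0).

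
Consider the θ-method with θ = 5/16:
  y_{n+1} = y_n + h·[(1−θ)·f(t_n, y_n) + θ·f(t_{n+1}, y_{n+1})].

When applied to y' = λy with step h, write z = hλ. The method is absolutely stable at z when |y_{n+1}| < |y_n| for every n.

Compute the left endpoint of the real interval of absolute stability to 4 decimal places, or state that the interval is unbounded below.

z* = -5.3333.

Set f=λy, z=hλ:
  y_{n+1} = y_n + z·[11/16·y_n + 5/16·y_{n+1}] ⇒ (1 − 5/16z)y_{n+1} = (1 + 11/16z)y_n
  so R(z) = (1 + 11/16z)/(1 − 5/16z).

Find x<0 with |R(x)|<1.
x=-0.34: |R|=0.6927
R=−1: 1+11/16x = −1+5/16x ⇒ -3/8x=2 ⇒ x=2/(-3/8)=-5.3333
Confirm numerically:
  x=-3.956: |R|=0.76903 <1
  x=-3.849: |R|=0.74731 <1
  x=-3.493: |R|=0.67004 <1
  x=-2.497: |R|=0.40256 <1
  x=-5.795: |R|=1.06159 >1
  x=-5.711: |R|=1.05086 >1
So |R|<1 on (-5.3333, 0).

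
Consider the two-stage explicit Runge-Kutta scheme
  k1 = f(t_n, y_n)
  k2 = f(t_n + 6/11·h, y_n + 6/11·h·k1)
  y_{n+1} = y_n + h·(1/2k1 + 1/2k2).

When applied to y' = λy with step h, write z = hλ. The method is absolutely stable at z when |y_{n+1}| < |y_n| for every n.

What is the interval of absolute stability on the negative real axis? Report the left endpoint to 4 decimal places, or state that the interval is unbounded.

(-3.6667, 0).

Test eqn y'=λy, z=hλ:
  k1=λy_n ⇒ h·k1=z·y_n;  k2=λ(1+6/11z)y_n ⇒ h·k2=z(1+6/11z)y_n
  y_{n+1}/y_n = 1 + 1/2z + 1/2z(1+6/11z) = 1 + z + 3/11z²
  R(z) = 1 + z + 3/11z².

Need |R(x)|<1, x<0.
x=-0.6: |R|=0.4982
R=1: x+3/11x²=0 ⇒ x=−11/3=-3.6667; min R=1−1/(4·3/11)=0.0833>−1
Confirm numerically:
  x=-3.633: |R|=0.96664 <1
  x=-3.217: |R|=0.60548 <1
  x=-2.250: |R|=0.13068 <1
  x=-1.592: |R|=0.09922 <1
  x=-3.950: |R|=1.30523 >1
  x=-3.898: |R|=1.24593 >1
So |R|<1 on (-3.6667, 0).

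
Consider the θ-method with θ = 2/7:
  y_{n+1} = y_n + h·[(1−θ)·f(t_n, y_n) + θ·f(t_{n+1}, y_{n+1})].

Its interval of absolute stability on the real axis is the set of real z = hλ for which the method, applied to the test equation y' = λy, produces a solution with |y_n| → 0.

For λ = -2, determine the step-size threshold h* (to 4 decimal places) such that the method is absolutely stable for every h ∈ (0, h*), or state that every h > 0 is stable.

With y'=λy (z=hλ):
  y_{n+1} = y_n + z·[5/7·y_n + 2/7·y_{n+1}] ⇒ (1 − 2/7z)y_{n+1} = (1 + 5/7z)y_n
  ⇒ R(z) = (1 + 5/7z)/(1 − 2/7z).

Boundary: |R(x)|=1, x<0.
x=-0.42: |R|=0.6250
R=−1: 1+5/7x = −1+2/7x ⇒ -3/7x=2 ⇒ x=2/(-3/7)=-4.6667
Confirm numerically:
  x=-4.047: |R|=0.87684 <1
  x=-3.982: |R|=0.86274 <1
  x=-3.321: |R|=0.70408 <1
  x=-5.022: |R|=1.06254 >1
  x=-4.905: |R|=1.04253 >1
So |R|<1 on (-4.6667, 0).

(-4.6667,0); λ=-2 ⇒ h* = (14/3)/2 = 2.3333.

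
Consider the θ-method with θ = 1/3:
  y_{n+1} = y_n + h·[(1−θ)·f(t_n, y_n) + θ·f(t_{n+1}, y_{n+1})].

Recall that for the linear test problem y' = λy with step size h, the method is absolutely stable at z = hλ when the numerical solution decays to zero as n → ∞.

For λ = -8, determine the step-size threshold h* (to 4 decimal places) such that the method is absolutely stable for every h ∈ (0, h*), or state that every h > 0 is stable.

With y'=λy (z=hλ):
  y_{n+1} = y_n + z·[2/3·y_n + 1/3·y_{n+1}] ⇒ (1 − 1/3z)y_{n+1} = (1 + 2/3z)y_n
  ⇒ R(z) = (1 + 2/3z)/(1 − 1/3z).

Need |R(x)|<1, x<0.
x=-1.26: |R|=0.1127
R=−1: 1+2/3x = −1+1/3x ⇒ -1/3x=2 ⇒ x=2/(-1/3)=-6.0000
Confirm numerically:
  x=-5.627: |R|=0.95676 <1
  x=-4.121: |R|=0.73613 <1
  x=-3.901: |R|=0.69584 <1
  x=-6.528: |R|=1.05542 >1
  x=-6.061: |R|=1.00673 >1
Stable set (-6.0000, 0).

(-6.0000,0); λ=-8 ⇒ h* = (6)/8 = 0.7500.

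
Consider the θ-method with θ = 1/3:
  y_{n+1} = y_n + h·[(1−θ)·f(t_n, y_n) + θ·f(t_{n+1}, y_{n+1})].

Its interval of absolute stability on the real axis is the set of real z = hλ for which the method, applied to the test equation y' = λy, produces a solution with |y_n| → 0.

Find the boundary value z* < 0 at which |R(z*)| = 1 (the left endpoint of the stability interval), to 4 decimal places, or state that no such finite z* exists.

Test eqn y'=λy, z=hλ:
  y_{n+1} = y_n + z·[2/3·y_n + 1/3·y_{n+1}] ⇒ (1 − 1/3z)y_{n+1} = (1 + 2/3z)y_n
  R(z) = (1 + 2/3z)/(1 − 1/3z).

Solve |R(x)|<1 on ℝ⁻.
x=-0.84: |R|=0.3437
R=−1: 1+2/3x = −1+1/3x ⇒ -1/3x=2 ⇒ x=2/(-1/3)=-6.0000
Confirm numerically:
  x=-5.319: |R|=0.91814 <1
  x=-5.254: |R|=0.90962 <1
  x=-4.338: |R|=0.77351 <1
  x=-6.408: |R|=1.04337 >1
  x=-6.057: |R|=1.00629 >1
  x=-6.036: |R|=1.00398 >1
Interval (-6.0000, 0).

left endpoint -6.0000.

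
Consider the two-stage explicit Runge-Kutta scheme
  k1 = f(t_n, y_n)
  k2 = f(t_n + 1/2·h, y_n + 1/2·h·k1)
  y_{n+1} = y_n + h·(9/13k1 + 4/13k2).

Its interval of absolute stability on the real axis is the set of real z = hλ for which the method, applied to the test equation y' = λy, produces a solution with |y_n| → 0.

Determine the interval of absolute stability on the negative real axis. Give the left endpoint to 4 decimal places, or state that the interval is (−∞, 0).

z∈(-6.5000,0).

With y'=λy (z=hλ):
  k1=λy_n ⇒ h·k1=z·y_n;  k2=λ(1+1/2z)y_n ⇒ h·k2=z(1+1/2z)y_n
  y_{n+1}/y_n = 1 + 9/13z + 4/13z(1+1/2z) = 1 + z + 2/13z²
  ⇒ R(z) = 1 + z + 2/13z².

Solve |R(x)|<1 on ℝ⁻.
x=-1.08: |R|=0.0994
R=1: x+2/13x²=0 ⇒ x=−13/2=-6.5000; min R=1−1/(4·2/13)=-0.6250>−1
Confirm numerically:
  x=-5.881: |R|=0.43995 <1
  x=-5.172: |R|=0.05668 <1
  x=-4.303: |R|=0.45441 <1
  x=-3.292: |R|=0.62473 <1
  x=-7.052: |R|=1.59888 >1
  x=-6.750: |R|=1.25962 >1
  x=-6.709: |R|=1.21572 >1
Stable set (-6.5000, 0).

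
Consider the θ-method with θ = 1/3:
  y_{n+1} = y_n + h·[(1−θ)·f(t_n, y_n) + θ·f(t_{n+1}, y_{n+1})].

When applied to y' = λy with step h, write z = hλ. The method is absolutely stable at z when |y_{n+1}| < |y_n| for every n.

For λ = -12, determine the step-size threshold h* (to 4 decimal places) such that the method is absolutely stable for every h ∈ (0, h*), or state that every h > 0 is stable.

(-6.0000,0); λ=-12 ⇒ h* = (6)/12 = 0.5000.

Test eqn y'=λy, z=hλ:
  y_{n+1} = y_n + z·[2/3·y_n + 1/3·y_{n+1}] ⇒ (1 − 1/3z)y_{n+1} = (1 + 2/3z)y_n
  ⇒ R(z) = (1 + 2/3z)/(1 − 1/3z).

Need |R(x)|<1, x<0.
x=-0.99: |R|=0.2556
R=−1: 1+2/3x = −1+1/3x ⇒ -1/3x=2 ⇒ x=2/(-1/3)=-6.0000
Confirm numerically:
  x=-5.951: |R|=0.99453 <1
  x=-5.566: |R|=0.94933 <1
  x=-4.422: |R|=0.78739 <1
  x=-2.629: |R|=0.40114 <1
  x=-6.558: |R|=1.05838 >1
  x=-6.351: |R|=1.03754 >1
  x=-6.123: |R|=1.01348 >1
Interval (-6.0000, 0).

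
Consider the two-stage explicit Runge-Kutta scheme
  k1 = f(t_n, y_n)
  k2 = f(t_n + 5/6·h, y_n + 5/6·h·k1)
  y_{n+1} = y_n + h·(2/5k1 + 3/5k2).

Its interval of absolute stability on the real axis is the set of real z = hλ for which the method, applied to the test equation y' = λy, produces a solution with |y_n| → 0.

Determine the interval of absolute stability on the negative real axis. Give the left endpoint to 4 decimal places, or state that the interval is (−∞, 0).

z∈(-2.0000,0).

Test eqn y'=λy, z=hλ:
  k1=λy_n ⇒ h·k1=z·y_n;  k2=λ(1+5/6z)y_n ⇒ h·k2=z(1+5/6z)y_n
  y_{n+1}/y_n = 1 + 2/5z + 3/5z(1+5/6z) = 1 + z + 1/2z²
  so R(z) = 1 + z + 1/2z².

Need |R(x)|<1, x<0.
x=-1.76: |R|=0.7888
R=1: x+1/2x²=0 ⇒ x=−2=-2.0000; min R=1−1/(4·1/2)=0.5000>−1
Confirm numerically:
  x=-1.337: |R|=0.55678 <1
  x=-1.171: |R|=0.51462 <1
  x=-0.930: |R|=0.50245 <1
  x=-2.541: |R|=1.68734 >1
  x=-2.307: |R|=1.35412 >1
  x=-2.272: |R|=1.30899 >1
So |R|<1 on (-2.0000, 0).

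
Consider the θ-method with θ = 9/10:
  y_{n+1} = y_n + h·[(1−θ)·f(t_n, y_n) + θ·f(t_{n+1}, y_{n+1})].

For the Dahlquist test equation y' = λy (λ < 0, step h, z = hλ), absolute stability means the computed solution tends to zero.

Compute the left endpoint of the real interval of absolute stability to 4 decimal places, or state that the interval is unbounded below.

(−∞, 0) — no finite endpoint.

On y'=λy, z=hλ:
  y_{n+1} = y_n + z·[1/10·y_n + 9/10·y_{n+1}] ⇒ (1 − 9/10z)y_{n+1} = (1 + 1/10z)y_n
  ⇒ R(z) = (1 + 1/10z)/(1 − 9/10z).

Need |R(x)|<1, x<0.
x=-1.05: |R|=0.4602
x=-2: |R|=0.2857
x=-10: |R|=0.0000
x=-100: |R|=0.0989
θ=9/10≥1/2 ⇒ |1+1/10x|<|1−9/10x| ∀x<0 ⇒ stable on all of ℝ⁻.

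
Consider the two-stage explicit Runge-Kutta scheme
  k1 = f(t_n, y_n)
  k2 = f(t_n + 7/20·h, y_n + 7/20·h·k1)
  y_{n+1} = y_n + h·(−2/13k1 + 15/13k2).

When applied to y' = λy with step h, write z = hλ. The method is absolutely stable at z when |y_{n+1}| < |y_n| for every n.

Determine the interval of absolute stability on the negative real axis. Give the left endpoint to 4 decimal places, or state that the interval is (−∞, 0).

z∈(-2.4762,0).

With y'=λy (z=hλ):
  k1=λy_n ⇒ h·k1=z·y_n;  k2=λ(1+7/20z)y_n ⇒ h·k2=z(1+7/20z)y_n
  y_{n+1}/y_n = 1 − 2/13z + 15/13z(1+7/20z) = 1 + z + 21/52z²
  so R(z) = 1 + z + 21/52z².

Boundary: |R(x)|=1, x<0.
x=-0.92: |R|=0.4218
R=1: x+21/52x²=0 ⇒ x=−52/21=-2.4762; min R=1−1/(4·21/52)=0.3810>−1
Confirm numerically:
  x=-1.914: |R|=0.56545 <1
  x=-1.822: |R|=0.51864 <1
  x=-1.383: |R|=0.38943 <1
  x=-1.232: |R|=0.38097 <1
  x=-2.811: |R|=1.38008 >1
  x=-2.517: |R|=1.04148 >1
So |R|<1 on (-2.4762, 0).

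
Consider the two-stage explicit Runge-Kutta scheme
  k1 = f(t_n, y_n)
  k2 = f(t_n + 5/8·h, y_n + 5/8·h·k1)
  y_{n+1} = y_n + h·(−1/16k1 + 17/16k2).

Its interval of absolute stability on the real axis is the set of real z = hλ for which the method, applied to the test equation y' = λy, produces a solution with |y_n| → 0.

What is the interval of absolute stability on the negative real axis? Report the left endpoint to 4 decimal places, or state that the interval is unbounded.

Set f=λy, z=hλ:
  k1=λy_n ⇒ h·k1=z·y_n;  k2=λ(1+5/8z)y_n ⇒ h·k2=z(1+5/8z)y_n
  y_{n+1}/y_n = 1 − 1/16z + 17/16z(1+5/8z) = 1 + z + 85/128z²
  R(z) = 1 + z + 85/128z².

Find x<0 with |R(x)|<1.
x=-1.77: |R|=1.3104
R=1: x+85/128x²=0 ⇒ x=−128/85=-1.5059; min R=1−1/(4·85/128)=0.6235>−1
Confirm numerically:
  x=-1.462: |R|=0.95740 <1
  x=-0.951: |R|=0.64958 <1
  x=-0.798: |R|=0.62488 <1
  x=-1.778: |R|=1.32129 >1
  x=-1.761: |R|=1.29834 >1
  x=-1.574: |R|=1.07120 >1
Interval (-1.5059, 0).

(-1.5059, 0).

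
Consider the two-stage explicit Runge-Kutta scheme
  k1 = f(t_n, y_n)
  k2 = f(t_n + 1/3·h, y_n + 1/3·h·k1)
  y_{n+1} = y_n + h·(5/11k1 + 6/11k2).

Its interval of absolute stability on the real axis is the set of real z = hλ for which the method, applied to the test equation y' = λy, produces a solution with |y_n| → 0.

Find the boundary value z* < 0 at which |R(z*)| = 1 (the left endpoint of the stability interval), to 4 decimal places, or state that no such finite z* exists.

z* = -5.5000.

With y'=λy (z=hλ):
  k1=λy_n ⇒ h·k1=z·y_n;  k2=λ(1+1/3z)y_n ⇒ h·k2=z(1+1/3z)y_n
  y_{n+1}/y_n = 1 + 5/11z + 6/11z(1+1/3z) = 1 + z + 2/11z²
  R(z) = 1 + z + 2/11z².

Find x<0 with |R(x)|<1.
x=-1.54: |R|=0.1088
R=1: x+2/11x²=0 ⇒ x=−11/2=-5.5000; min R=1−1/(4·2/11)=-0.3750>−1
Confirm numerically:
  x=-4.767: |R|=0.36469 <1
  x=-4.364: |R|=0.09864 <1
  x=-4.298: |R|=0.06069 <1
  x=-5.928: |R|=1.46131 >1
  x=-5.719: |R|=1.22772 >1
So |R|<1 on (-5.5000, 0).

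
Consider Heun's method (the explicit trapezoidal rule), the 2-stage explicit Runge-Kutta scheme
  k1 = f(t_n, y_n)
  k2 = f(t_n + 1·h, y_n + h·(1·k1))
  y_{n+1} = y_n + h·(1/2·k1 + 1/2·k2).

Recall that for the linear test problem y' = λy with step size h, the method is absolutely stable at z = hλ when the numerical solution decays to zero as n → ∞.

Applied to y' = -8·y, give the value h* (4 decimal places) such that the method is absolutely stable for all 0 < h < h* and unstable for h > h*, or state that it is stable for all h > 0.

(-2.0000,0); λ=-8 ⇒ h* = 0.2500.

On y'=λy, z=hλ:
  order 2, 2-stage ⇒ R(z)=1+z+z^2/2
  (e.g. R(-0.43)=0.66245, |R|=0.66245)

Find x<0 with |R(x)|<1.
x=-0.43: |R|=0.6624
|R(-1.96)|=0.9608 |R(-1.93)|=0.9325 |R(-1.14)|=0.5098
Bisect:
  x_lo=-2.5908 |R|=1.7653  x_hi=-0.1138 |R|=0.8927
  mid=-1.35229 |R|=0.56205 →hi
  mid=-1.97153 |R|=0.97193 →hi
  mid=-2.28115 |R|=1.32067 →lo
  mid=-2.12634 |R|=1.13432 →lo
  mid=-2.04893 |R|=1.05013 →lo
  mid=-2.01023 |R|=1.01028 →lo
  mid=-1.99088 |R|=0.99092 →hi
  mid=-2.00056 |R|=1.00056 →lo
  mid=-1.99572 |R|=0.99573 →hi
  ...
  [-2.00010,-1.99995] ⇒ x*=-2.0000
Interval (-2.0000, 0).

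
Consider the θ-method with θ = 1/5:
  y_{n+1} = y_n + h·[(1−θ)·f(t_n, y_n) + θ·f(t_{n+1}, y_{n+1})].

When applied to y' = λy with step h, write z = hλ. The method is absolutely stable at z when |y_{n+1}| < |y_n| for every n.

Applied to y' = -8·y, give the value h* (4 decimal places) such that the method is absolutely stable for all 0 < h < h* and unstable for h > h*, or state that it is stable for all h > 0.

Set f=λy, z=hλ:
  y_{n+1} = y_n + z·[4/5·y_n + 1/5·y_{n+1}] ⇒ (1 − 1/5z)y_{n+1} = (1 + 4/5z)y_n
  ⇒ R(z) = (1 + 4/5z)/(1 − 1/5z).

Need |R(x)|<1, x<0.
x=-1.5: |R|=0.1538
R=−1: 1+4/5x = −1+1/5x ⇒ -3/5x=2 ⇒ x=2/(-3/5)=-3.3333
Confirm numerically:
  x=-3.299: |R|=0.98759 <1
  x=-2.556: |R|=0.69137 <1
  x=-2.210: |R|=0.53259 <1
  x=-1.637: |R|=0.23324 <1
  x=-3.842: |R|=1.17259 >1
  x=-3.364: |R|=1.01100 >1
Interval (-3.3333, 0).

(-3.3333,0); λ=-8 ⇒ h* = (10/3)/8 = 0.4167.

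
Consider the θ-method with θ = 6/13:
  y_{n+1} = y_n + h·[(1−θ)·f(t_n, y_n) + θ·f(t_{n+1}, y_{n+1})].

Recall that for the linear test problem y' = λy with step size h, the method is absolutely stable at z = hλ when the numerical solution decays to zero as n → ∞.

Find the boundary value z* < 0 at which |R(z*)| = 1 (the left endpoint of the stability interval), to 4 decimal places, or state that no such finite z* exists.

z* = -26.0000.

On y'=λy, z=hλ:
  y_{n+1} = y_n + z·[7/13·y_n + 6/13·y_{n+1}] ⇒ (1 − 6/13z)y_{n+1} = (1 + 7/13z)y_n
  ⇒ R(z) = (1 + 7/13z)/(1 − 6/13z).

Need |R(x)|<1, x<0.
x=-0.32: |R|=0.7212
R=−1: 1+7/13x = −1+6/13x ⇒ -1/13x=2 ⇒ x=2/(-1/13)=-26.0000
Confirm numerically:
  x=-20.192: |R|=0.95671 <1
  x=-11.803: |R|=0.83062 <1
  x=-11.137: |R|=0.81380 <1
  x=-26.463: |R|=1.00270 >1
  x=-26.395: |R|=1.00230 >1
Stable set (-26.0000, 0).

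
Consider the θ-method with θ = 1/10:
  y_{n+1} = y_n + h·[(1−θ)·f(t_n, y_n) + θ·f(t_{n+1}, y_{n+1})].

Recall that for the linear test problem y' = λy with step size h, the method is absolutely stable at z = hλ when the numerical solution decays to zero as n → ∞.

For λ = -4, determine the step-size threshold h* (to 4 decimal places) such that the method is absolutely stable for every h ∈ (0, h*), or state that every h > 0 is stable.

(-2.5000,0); λ=-4 ⇒ h* = (5/2)/4 = 0.6250.

On y'=λy, z=hλ:
  y_{n+1} = y_n + z·[9/10·y_n + 1/10·y_{n+1}] ⇒ (1 − 1/10z)y_{n+1} = (1 + 9/10z)y_n
  ⇒ R(z) = (1 + 9/10z)/(1 − 1/10z).

Need |R(x)|<1, x<0.
x=-1.14: |R|=0.0233
R=−1: 1+9/10x = −1+1/10x ⇒ -4/5x=2 ⇒ x=2/(-4/5)=-2.5000
Confirm numerically:
  x=-2.309: |R|=0.87586 <1
  x=-1.948: |R|=0.63040 <1
  x=-1.025: |R|=0.07029 <1
  x=-2.904: |R|=1.25046 >1
  x=-2.586: |R|=1.05466 >1
Interval (-2.5000, 0).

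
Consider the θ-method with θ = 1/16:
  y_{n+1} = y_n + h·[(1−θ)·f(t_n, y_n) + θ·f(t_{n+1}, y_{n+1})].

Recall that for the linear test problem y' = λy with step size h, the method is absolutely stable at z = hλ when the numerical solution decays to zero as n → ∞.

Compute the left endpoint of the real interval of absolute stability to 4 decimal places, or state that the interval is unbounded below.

Test eqn y'=λy, z=hλ:
  y_{n+1} = y_n + z·[15/16·y_n + 1/16·y_{n+1}] ⇒ (1 − 1/16z)y_{n+1} = (1 + 15/16z)y_n
  Hence R(z) = (1 + 15/16z)/(1 − 1/16z).

Find x<0 with |R(x)|<1.
x=-0.8: |R|=0.2381
R=−1: 1+15/16x = −1+1/16x ⇒ -7/8x=2 ⇒ x=2/(-7/8)=-2.2857
Confirm numerically:
  x=-1.985: |R|=0.76592 <1
  x=-1.411: |R|=0.29665 <1
  x=-1.213: |R|=0.12752 <1
  x=-0.979: |R|=0.07745 <1
  x=-2.569: |R|=1.21358 >1
  x=-2.439: |R|=1.11638 >1
Interval (-2.2857, 0).

left endpoint -2.2857.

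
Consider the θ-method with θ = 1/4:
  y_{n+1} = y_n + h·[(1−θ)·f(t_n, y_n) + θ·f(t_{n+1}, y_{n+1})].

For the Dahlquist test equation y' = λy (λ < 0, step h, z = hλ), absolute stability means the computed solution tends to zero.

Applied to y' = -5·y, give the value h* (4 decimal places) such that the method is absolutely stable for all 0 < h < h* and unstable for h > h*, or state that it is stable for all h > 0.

Test eqn y'=λy, z=hλ:
  y_{n+1} = y_n + z·[3/4·y_n + 1/4·y_{n+1}] ⇒ (1 − 1/4z)y_{n+1} = (1 + 3/4z)y_n
  Hence R(z) = (1 + 3/4z)/(1 − 1/4z).

Boundary: |R(x)|=1, x<0.
x=-1.54: |R|=0.1119
R=−1: 1+3/4x = −1+1/4x ⇒ -1/2x=2 ⇒ x=2/(-1/2)=-4.0000
Confirm numerically:
  x=-3.652: |R|=0.90904 <1
  x=-3.365: |R|=0.82756 <1
  x=-2.960: |R|=0.70115 <1
  x=-4.277: |R|=1.06693 >1
  x=-4.034: |R|=1.00846 >1
Stable set (-4.0000, 0).

(-4.0000,0); λ=-5 ⇒ h* = (4)/5 = 0.8000.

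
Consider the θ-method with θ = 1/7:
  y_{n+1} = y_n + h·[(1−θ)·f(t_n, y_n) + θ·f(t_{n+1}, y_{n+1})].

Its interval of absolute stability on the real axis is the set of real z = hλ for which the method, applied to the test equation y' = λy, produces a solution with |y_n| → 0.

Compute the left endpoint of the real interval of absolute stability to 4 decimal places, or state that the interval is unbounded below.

left endpoint -2.8000.

On y'=λy, z=hλ:
  y_{n+1} = y_n + z·[6/7·y_n + 1/7·y_{n+1}] ⇒ (1 − 1/7z)y_{n+1} = (1 + 6/7z)y_n
  so R(z) = (1 + 6/7z)/(1 − 1/7z).

Need |R(x)|<1, x<0.
x=-0.37: |R|=0.6486
R=−1: 1+6/7x = −1+1/7x ⇒ -5/7x=2 ⇒ x=2/(-5/7)=-2.8000
Confirm numerically:
  x=-2.713: |R|=0.95521 <1
  x=-1.216: |R|=0.03603 <1
  x=-1.167: |R|=0.00024 <1
  x=-1.134: |R|=0.02410 <1
  x=-3.167: |R|=1.18049 >1
  x=-3.093: |R|=1.14515 >1
Interval (-2.8000, 0).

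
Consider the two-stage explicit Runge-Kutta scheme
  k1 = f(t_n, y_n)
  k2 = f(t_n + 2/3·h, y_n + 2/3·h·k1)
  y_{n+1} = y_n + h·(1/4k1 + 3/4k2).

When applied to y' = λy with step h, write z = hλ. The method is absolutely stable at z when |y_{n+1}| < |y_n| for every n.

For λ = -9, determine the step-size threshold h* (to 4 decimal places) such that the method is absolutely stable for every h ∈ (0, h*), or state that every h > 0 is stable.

(-2.0000,0); λ=-9 ⇒ h* = (2)/9 = 0.2222.

Test eqn y'=λy, z=hλ:
  k1=λy_n ⇒ h·k1=z·y_n;  k2=λ(1+2/3z)y_n ⇒ h·k2=z(1+2/3z)y_n
  y_{n+1}/y_n = 1 + 1/4z + 3/4z(1+2/3z) = 1 + z + 1/2z²
  R(z) = 1 + z + 1/2z².

Boundary: |R(x)|=1, x<0.
x=-0.54: |R|=0.6058
R=1: x+1/2x²=0 ⇒ x=−2=-2.0000; min R=1−1/(4·1/2)=0.5000>−1
Confirm numerically:
  x=-1.875: |R|=0.88281 <1
  x=-1.772: |R|=0.79799 <1
  x=-1.188: |R|=0.51767 <1
  x=-2.270: |R|=1.30645 >1
  x=-2.157: |R|=1.16932 >1
So |R|<1 on (-2.0000, 0).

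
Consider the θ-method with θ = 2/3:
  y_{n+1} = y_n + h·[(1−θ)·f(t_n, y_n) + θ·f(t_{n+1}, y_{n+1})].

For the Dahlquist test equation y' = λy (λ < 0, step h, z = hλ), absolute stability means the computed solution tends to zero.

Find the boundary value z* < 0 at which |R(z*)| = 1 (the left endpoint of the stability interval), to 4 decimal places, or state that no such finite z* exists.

(−∞, 0) — no finite endpoint.

Set f=λy, z=hλ:
  y_{n+1} = y_n + z·[1/3·y_n + 2/3·y_{n+1}] ⇒ (1 − 2/3z)y_{n+1} = (1 + 1/3z)y_n
  ⇒ R(z) = (1 + 1/3z)/(1 − 2/3z).

Need |R(x)|<1, x<0.
x=-1.58: |R|=0.2305
x=-2: |R|=0.1429
x=-10: |R|=0.3043
x=-100: |R|=0.4778
θ=2/3≥1/2 ⇒ |1+1/3x|<|1−2/3x| ∀x<0 ⇒ unbounded interval.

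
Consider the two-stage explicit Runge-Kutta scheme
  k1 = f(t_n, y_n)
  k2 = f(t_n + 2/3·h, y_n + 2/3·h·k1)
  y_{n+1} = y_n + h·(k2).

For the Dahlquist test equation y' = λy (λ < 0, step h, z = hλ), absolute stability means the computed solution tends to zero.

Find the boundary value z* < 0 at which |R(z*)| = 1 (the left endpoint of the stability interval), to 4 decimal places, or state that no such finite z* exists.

left endpoint -1.5000.

Set f=λy, z=hλ:
  k1=λy_n ⇒ h·k1=z·y_n;  k2=λ(1+2/3z)y_n ⇒ h·k2=z(1+2/3z)y_n
  y_{n+1}/y_n = 1 + z(1+2/3z) = 1 + z + 2/3z²
  Hence R(z) = 1 + z + 2/3z².

Boundary: |R(x)|=1, x<0.
x=-1.3: |R|=0.8267
R=1: x+2/3x²=0 ⇒ x=−3/2=-1.5000; min R=1−1/(4·2/3)=0.6250>−1
Confirm numerically:
  x=-1.390: |R|=0.89807 <1
  x=-1.130: |R|=0.72127 <1
  x=-1.005: |R|=0.66835 <1
  x=-2.057: |R|=1.76383 >1
  x=-1.686: |R|=1.20906 >1
  x=-1.685: |R|=1.20782 >1
Stable set (-1.5000, 0).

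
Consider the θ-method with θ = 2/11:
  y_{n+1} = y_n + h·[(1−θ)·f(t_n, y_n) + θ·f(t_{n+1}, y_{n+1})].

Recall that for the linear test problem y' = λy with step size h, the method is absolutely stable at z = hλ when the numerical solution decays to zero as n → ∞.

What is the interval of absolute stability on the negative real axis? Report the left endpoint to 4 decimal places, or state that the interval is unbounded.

(-3.1429, 0).

Test eqn y'=λy, z=hλ:
  y_{n+1} = y_n + z·[9/11·y_n + 2/11·y_{n+1}] ⇒ (1 − 2/11z)y_{n+1} = (1 + 9/11z)y_n
  R(z) = (1 + 9/11z)/(1 − 2/11z).

Need |R(x)|<1, x<0.
x=-0.7: |R|=0.3790
R=−1: 1+9/11x = −1+2/11x ⇒ -7/11x=2 ⇒ x=2/(-7/11)=-3.1429
Confirm numerically:
  x=-1.853: |R|=0.38603 <1
  x=-1.341: |R|=0.07813 <1
  x=-1.340: |R|=0.07749 <1
  x=-3.739: |R|=1.22584 >1
  x=-3.502: |R|=1.13964 >1
  x=-3.287: |R|=1.05741 >1
Stable set (-3.1429, 0).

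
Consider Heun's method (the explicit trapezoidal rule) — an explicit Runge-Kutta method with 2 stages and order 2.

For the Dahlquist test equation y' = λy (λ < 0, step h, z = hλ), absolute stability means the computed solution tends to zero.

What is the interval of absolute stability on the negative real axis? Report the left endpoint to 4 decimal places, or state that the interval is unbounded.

(-2.0000, 0).

On y'=λy, z=hλ:
  order 2, 2-stage ⇒ R(z)=1+z+z^2/2
  (e.g. R(-0.55)=0.60125, |R|=0.60125)

Need |R(x)|<1, x<0.
x=-0.55: |R|=0.6013
|R(-2.1)|=1.1050 |R(-1.2)|=0.5200 |R(-0.56)|=0.5968
Bisect:
  x_lo=-2.3287 |R|=1.3827  x_hi=-0.3526 |R|=0.7096
  mid=-1.34065 |R|=0.55802 →hi
  mid=-1.83467 |R|=0.84834 →hi
  mid=-2.08168 |R|=1.08502 →lo
  mid=-1.95818 |R|=0.95905 →hi
  mid=-2.01993 |R|=1.02013 →lo
  mid=-1.98905 |R|=0.98911 →hi
  mid=-2.00449 |R|=1.00450 →lo
  mid=-1.99677 |R|=0.99678 →hi
  ...
  [-2.00003,-1.99991] ⇒ x*=-2.0000
So |R|<1 on (-2.0000, 0).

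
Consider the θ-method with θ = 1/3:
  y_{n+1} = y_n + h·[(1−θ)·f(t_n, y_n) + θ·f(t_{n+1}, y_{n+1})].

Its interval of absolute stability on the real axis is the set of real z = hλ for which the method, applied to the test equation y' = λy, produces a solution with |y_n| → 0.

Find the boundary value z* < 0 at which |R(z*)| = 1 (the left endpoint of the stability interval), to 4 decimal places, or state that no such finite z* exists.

z* = -6.0000.

On y'=λy, z=hλ:
  y_{n+1} = y_n + z·[2/3·y_n + 1/3·y_{n+1}] ⇒ (1 − 1/3z)y_{n+1} = (1 + 2/3z)y_n
  so R(z) = (1 + 2/3z)/(1 − 1/3z).

Need |R(x)|<1, x<0.
x=-1.59: |R|=0.0392
R=−1: 1+2/3x = −1+1/3x ⇒ -1/3x=2 ⇒ x=2/(-1/3)=-6.0000
Confirm numerically:
  x=-4.056: |R|=0.72449 <1
  x=-3.828: |R|=0.68190 <1
  x=-3.274: |R|=0.56551 <1
  x=-6.568: |R|=1.05936 >1
  x=-6.244: |R|=1.02640 >1
Interval (-6.0000, 0).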